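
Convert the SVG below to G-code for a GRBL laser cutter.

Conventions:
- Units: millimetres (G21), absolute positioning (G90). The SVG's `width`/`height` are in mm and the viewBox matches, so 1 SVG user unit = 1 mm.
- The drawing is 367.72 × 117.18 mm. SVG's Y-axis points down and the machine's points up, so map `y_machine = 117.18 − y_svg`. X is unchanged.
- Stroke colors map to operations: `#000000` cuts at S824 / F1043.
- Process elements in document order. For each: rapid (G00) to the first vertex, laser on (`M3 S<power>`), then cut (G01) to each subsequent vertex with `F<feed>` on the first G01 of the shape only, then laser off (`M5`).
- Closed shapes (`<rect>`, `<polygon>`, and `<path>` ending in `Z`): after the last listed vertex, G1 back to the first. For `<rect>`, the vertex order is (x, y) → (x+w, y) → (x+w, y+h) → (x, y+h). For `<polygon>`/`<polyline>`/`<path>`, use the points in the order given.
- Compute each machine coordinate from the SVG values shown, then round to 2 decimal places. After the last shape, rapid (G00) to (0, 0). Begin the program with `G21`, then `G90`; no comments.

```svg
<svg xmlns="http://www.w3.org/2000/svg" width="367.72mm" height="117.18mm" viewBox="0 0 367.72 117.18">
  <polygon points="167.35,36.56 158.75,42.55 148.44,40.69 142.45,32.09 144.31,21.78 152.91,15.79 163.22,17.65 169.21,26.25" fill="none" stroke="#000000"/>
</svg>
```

G21
G90
G00 X167.35 Y80.62
M3 S824
G01 X158.75 Y74.63 F1043
G01 X148.44 Y76.49
G01 X142.45 Y85.09
G01 X144.31 Y95.40
G01 X152.91 Y101.39
G01 X163.22 Y99.53
G01 X169.21 Y90.93
G01 X167.35 Y80.62
M5
G00 X0.00 Y0.00

viewBox `0 0 367.72 117.18` with mm width/height → 1 unit = 1 mm. Flip: y_m = 117.18 − y_svg.

**Shape 1** — `<polygon>` regular polygon, stroke `#000000` → cut (S824, F1043). Machine vertices: (167.35,80.62) → (158.75,74.63) → (148.44,76.49) → (142.45,85.09) → (144.31,95.40) → (152.91,101.39) → (163.22,99.53) → (169.21,90.93) → (167.35,80.62). Closed: final G1 returns to the first vertex.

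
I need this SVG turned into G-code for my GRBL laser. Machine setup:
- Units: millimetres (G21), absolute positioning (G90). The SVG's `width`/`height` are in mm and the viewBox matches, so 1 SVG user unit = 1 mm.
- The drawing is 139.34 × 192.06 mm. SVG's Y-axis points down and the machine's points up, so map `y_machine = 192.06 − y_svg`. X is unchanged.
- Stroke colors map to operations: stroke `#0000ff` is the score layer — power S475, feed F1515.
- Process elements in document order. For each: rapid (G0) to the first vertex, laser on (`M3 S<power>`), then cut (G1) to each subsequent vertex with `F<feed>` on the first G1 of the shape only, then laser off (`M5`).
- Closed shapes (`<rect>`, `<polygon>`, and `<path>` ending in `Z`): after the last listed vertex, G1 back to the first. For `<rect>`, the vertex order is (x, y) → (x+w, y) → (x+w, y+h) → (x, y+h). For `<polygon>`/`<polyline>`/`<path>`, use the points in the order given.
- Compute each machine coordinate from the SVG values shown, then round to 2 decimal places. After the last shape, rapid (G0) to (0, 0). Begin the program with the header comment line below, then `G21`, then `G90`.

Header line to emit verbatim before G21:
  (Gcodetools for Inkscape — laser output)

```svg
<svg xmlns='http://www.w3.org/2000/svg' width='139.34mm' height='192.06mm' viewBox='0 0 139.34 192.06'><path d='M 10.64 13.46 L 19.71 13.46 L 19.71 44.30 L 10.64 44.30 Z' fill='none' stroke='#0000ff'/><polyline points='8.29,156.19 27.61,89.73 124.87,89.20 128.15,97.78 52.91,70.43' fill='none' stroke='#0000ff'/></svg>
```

(Gcodetools for Inkscape — laser output)
G21
G90
G0 X10.64 Y178.60
M3 S475
G1 X19.71 Y178.60 F1515
G1 X19.71 Y147.76
G1 X10.64 Y147.76
G1 X10.64 Y178.60
M5
G0 X8.29 Y35.87
M3 S475
G1 X27.61 Y102.33 F1515
G1 X124.87 Y102.86
G1 X128.15 Y94.28
G1 X52.91 Y121.63
M5
G0 X0.00 Y0.00

viewBox `0 0 139.34 192.06` with mm width/height → 1 unit = 1 mm. Flip: y_m = 192.06 − y_svg.

**Shape 1** — `<path>` rectangle, stroke `#0000ff` → score (S475, F1515). Machine vertices: (10.64,178.60) → (19.71,178.60) → (19.71,147.76) → (10.64,147.76) → (10.64,178.60). Closed: final G1 returns to the first vertex.

**Shape 2** — `<polyline>` open polyline, stroke `#0000ff` → score (S475, F1515). Machine vertices: (8.29,35.87) → (27.61,102.33) → (124.87,102.86) → (128.15,94.28) → (52.91,121.63). Open path.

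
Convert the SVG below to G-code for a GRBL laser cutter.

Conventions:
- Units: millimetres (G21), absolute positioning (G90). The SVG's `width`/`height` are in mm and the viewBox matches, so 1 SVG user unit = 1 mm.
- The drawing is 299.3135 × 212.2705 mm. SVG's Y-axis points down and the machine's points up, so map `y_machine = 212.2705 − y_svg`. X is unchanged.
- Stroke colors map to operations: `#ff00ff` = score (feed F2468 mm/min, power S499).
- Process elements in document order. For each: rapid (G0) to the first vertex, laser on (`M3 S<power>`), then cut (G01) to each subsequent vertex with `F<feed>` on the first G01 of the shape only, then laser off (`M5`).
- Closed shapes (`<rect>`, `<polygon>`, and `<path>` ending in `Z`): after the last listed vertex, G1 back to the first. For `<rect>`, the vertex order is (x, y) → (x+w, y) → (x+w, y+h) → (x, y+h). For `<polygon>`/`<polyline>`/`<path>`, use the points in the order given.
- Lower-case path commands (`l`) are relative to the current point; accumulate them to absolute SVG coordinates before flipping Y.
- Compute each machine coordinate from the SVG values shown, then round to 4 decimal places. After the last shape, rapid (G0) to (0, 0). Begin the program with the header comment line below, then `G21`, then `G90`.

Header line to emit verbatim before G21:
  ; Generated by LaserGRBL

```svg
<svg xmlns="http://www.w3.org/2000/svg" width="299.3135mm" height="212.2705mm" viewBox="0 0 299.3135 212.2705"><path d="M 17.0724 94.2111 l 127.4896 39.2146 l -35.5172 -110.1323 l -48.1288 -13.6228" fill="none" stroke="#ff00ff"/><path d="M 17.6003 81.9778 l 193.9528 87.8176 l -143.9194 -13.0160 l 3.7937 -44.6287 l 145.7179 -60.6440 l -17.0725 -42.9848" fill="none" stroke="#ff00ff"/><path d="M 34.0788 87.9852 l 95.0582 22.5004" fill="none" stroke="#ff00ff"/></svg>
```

Since the viewBox matches the mm dimensions, user units are millimetres directly. The only transform is the Y-flip y_m = 212.2705 − y_svg.

Shape 1 is a open polyline drawn with `<path>`. Its stroke #ff00ff means score at S499, F2468. After flipping Y the toolpath is (17.0724,118.0594) → (144.5620,78.8448) → (109.0448,188.9771) → (60.9160,202.5999).

Shape 2 is a open polyline drawn with `<path>`. Its stroke #ff00ff means score at S499, F2468. After flipping Y the toolpath is (17.6003,130.2927) → (211.5531,42.4751) → (67.6337,55.4911) → (71.4274,100.1198) → (217.1453,160.7638) → (200.0728,203.7486).

Shape 3 is a line segment drawn with `<path>`. Its stroke #ff00ff means score at S499, F2468. After flipping Y the toolpath is (34.0788,124.2853) → (129.1370,101.7849).

; Generated by LaserGRBL
G21
G90
G0 X17.0724 Y118.0594
M3 S499
G01 X144.5620 Y78.8448 F2468
G01 X109.0448 Y188.9771
G01 X60.9160 Y202.5999
M5
G0 X17.6003 Y130.2927
M3 S499
G01 X211.5531 Y42.4751 F2468
G01 X67.6337 Y55.4911
G01 X71.4274 Y100.1198
G01 X217.1453 Y160.7638
G01 X200.0728 Y203.7486
M5
G0 X34.0788 Y124.2853
M3 S499
G01 X129.1370 Y101.7849 F2468
M5
G0 X0.0000 Y0.0000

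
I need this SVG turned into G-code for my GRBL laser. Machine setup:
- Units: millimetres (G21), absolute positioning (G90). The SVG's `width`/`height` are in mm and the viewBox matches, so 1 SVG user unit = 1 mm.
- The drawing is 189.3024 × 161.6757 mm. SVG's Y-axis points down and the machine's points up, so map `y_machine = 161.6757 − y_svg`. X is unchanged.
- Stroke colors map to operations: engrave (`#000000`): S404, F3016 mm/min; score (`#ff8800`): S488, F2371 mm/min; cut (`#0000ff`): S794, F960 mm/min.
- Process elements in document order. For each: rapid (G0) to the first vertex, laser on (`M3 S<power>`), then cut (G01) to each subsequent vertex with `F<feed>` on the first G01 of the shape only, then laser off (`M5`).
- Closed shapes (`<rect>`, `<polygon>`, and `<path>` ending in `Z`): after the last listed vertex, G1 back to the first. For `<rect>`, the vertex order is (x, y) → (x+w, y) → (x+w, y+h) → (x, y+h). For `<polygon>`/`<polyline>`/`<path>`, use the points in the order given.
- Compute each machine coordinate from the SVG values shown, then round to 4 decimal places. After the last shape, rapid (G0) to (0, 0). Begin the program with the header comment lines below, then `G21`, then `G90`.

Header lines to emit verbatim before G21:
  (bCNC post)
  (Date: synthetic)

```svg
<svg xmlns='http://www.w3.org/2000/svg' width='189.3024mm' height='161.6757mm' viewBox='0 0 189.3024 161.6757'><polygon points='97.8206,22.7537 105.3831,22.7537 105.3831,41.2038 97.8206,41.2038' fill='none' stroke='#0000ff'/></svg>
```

viewBox `0 0 189.3024 161.6757` with mm width/height → 1 unit = 1 mm. Flip: y_m = 161.6757 − y_svg.

**Shape 1** — `<polygon>` rectangle, stroke `#0000ff` → cut (S794, F960). Machine vertices: (97.8206,138.9220) → (105.3831,138.9220) → (105.3831,120.4719) → (97.8206,120.4719) → (97.8206,138.9220). Closed: final G1 returns to the first vertex.

(bCNC post)
(Date: synthetic)
G21
G90
G0 X97.8206 Y138.9220
M3 S794
G01 X105.3831 Y138.9220 F960
G01 X105.3831 Y120.4719
G01 X97.8206 Y120.4719
G01 X97.8206 Y138.9220
M5
G0 X0.0000 Y0.0000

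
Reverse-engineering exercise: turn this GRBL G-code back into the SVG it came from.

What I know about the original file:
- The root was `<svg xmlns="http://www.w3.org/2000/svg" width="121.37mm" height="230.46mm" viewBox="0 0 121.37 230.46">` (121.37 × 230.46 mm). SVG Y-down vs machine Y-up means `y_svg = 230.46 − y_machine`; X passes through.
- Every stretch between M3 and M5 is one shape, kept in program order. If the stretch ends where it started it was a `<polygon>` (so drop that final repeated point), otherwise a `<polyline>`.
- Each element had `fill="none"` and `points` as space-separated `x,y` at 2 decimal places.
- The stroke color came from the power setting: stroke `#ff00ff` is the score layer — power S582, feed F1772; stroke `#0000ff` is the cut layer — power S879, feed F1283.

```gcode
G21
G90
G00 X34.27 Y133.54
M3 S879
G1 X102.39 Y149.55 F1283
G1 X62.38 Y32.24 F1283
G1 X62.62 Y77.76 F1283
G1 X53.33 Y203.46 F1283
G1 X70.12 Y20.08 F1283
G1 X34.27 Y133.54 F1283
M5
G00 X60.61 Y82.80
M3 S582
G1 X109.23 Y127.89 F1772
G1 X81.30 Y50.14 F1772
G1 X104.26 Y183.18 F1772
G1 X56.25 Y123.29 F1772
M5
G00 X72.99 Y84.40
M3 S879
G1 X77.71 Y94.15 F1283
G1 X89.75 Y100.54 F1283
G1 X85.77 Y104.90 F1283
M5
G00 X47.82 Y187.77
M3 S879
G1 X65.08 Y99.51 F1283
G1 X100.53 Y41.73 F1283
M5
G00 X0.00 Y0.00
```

<svg xmlns="http://www.w3.org/2000/svg" width="121.37mm" height="230.46mm" viewBox="0 0 121.37 230.46">
  <polygon points="34.27,96.92 102.39,80.91 62.38,198.22 62.62,152.70 53.33,27.00 70.12,210.38" fill="none" stroke="#0000ff"/>
  <polyline points="60.61,147.66 109.23,102.57 81.30,180.32 104.26,47.28 56.25,107.17" fill="none" stroke="#ff00ff"/>
  <polyline points="72.99,146.06 77.71,136.31 89.75,129.92 85.77,125.56" fill="none" stroke="#0000ff"/>
  <polyline points="47.82,42.69 65.08,130.95 100.53,188.73" fill="none" stroke="#0000ff"/>
</svg>

y_svg = 230.46 − y_m.

[1] S879→`#0000ff` (cut); closed run; points: 34.27,96.92 102.39,80.91 62.38,198.22 62.62,152.70 53.33,27.00 70.12,210.38

[2] S582→`#ff00ff` (score); open run; points: 60.61,147.66 109.23,102.57 81.30,180.32 104.26,47.28 56.25,107.17

[3] S879→`#0000ff` (cut); open run; points: 72.99,146.06 77.71,136.31 89.75,129.92 85.77,125.56

[4] S879→`#0000ff` (cut); open run; points: 47.82,42.69 65.08,130.95 100.53,188.73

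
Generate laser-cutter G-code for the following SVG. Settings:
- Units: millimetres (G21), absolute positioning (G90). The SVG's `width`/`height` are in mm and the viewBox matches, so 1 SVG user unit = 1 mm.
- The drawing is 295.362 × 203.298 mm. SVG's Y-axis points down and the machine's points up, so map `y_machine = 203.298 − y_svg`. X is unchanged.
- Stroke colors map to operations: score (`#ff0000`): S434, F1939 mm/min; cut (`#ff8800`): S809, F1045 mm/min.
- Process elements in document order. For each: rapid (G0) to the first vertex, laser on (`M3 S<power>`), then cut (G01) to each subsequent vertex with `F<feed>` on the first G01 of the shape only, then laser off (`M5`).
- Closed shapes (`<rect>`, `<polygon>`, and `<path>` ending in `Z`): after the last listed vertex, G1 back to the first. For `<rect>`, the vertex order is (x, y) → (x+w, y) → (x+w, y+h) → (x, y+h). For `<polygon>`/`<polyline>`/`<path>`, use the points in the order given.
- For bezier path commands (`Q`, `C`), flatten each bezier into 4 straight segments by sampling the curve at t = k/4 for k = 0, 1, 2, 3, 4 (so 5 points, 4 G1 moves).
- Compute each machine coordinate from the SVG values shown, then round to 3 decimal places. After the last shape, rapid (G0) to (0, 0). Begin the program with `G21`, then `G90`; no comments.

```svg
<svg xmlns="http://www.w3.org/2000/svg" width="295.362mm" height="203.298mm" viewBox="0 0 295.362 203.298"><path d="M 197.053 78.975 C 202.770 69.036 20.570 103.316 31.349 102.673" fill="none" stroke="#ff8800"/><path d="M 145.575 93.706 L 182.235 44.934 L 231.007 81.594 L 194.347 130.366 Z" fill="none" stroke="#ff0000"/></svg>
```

G21
G90
G0 X197.053 Y124.323
M3 S809
G01 X172.058 Y124.723 F1045
G01 X112.303 Y115.960
G01 X53.497 Y105.454
G01 X31.349 Y100.625
M5
G0 X145.575 Y109.592
M3 S434
G01 X182.235 Y158.364 F1939
G01 X231.007 Y121.704
G01 X194.347 Y72.932
G01 X145.575 Y109.592
M5
G0 X0.000 Y0.000

viewBox `0 0 295.362 203.298` with mm width/height → 1 unit = 1 mm. Flip: y_m = 203.298 − y_svg.

**Shape 1** — `<path>` cubic bezier, stroke `#ff8800` → cut (S809, F1045). Control points (SVG): P0=(197.053,78.975), P1=(202.770,69.036), P2=(20.570,103.316), P3=(31.349,102.673); sampled at t=k/4. Machine vertices: (197.053,124.323) → (172.058,124.723) → (112.303,115.960) → (53.497,105.454) → (31.349,100.625). Open path.

**Shape 2** — `<path>` regular polygon, stroke `#ff0000` → score (S434, F1939). Machine vertices: (145.575,109.592) → (182.235,158.364) → (231.007,121.704) → (194.347,72.932) → (145.575,109.592). Closed: final G1 returns to the first vertex.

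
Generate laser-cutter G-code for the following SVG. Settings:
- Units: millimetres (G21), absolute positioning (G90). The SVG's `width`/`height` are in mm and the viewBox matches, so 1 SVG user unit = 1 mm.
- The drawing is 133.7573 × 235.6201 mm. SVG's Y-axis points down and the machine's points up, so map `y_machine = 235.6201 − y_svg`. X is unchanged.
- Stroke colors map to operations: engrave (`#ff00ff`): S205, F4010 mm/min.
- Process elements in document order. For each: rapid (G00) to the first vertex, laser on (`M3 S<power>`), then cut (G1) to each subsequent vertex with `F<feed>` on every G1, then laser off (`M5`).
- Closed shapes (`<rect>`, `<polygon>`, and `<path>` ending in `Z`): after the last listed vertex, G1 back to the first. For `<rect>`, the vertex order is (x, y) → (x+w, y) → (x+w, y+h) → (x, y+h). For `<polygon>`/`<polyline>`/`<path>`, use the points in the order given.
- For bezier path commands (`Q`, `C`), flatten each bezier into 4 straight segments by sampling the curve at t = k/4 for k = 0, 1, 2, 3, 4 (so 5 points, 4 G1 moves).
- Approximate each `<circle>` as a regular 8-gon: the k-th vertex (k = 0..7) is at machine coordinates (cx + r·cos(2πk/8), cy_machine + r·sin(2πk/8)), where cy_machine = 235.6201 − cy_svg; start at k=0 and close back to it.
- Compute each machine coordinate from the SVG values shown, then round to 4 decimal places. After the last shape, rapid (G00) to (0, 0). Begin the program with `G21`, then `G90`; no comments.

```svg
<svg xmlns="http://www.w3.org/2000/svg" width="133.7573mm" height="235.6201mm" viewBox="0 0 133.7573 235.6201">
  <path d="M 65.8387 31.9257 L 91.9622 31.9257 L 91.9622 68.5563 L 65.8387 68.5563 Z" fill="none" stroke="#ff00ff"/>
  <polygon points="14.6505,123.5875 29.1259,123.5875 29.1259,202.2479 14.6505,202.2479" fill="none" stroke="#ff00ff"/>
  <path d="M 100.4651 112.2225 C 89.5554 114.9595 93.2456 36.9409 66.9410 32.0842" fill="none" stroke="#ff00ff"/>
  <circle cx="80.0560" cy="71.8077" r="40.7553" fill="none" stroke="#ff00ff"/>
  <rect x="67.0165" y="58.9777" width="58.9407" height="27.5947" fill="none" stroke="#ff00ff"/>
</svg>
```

viewBox `0 0 133.7573 235.6201` with mm width/height → 1 unit = 1 mm. Flip: y_m = 235.6201 − y_svg.

**Shape 1** — `<path>` rectangle, stroke `#ff00ff` → engrave (S205, F4010). Machine vertices: (65.8387,203.6944) → (91.9622,203.6944) → (91.9622,167.0638) → (65.8387,167.0638) → (65.8387,203.6944). Closed: final G1 returns to the first vertex.

**Shape 2** — `<polygon>` rectangle, stroke `#ff00ff` → engrave (S205, F4010). Machine vertices: (14.6505,112.0326) → (29.1259,112.0326) → (29.1259,33.3722) → (14.6505,33.3722) → (14.6505,112.0326). Closed: final G1 returns to the first vertex.

**Shape 3** — `<path>` cubic bezier, stroke `#ff00ff` → engrave (S205, F4010). Control points (SVG): P0=(100.4651,112.2225), P1=(89.5554,114.9595), P2=(93.2456,36.9409), P3=(66.9410,32.0842); sampled at t=k/4. Machine vertices: (100.4651,123.3976) → (94.3235,134.0816) → (89.4761,160.6191) → (81.7422,188.5805) → (66.9410,203.5359). Open path.

**Shape 4** — `<circle>` circle, stroke `#ff00ff` → engrave (S205, F4010). Machine vertices: (120.8113,163.8124) → (108.8743,192.6307) → (80.0560,204.5677) → (51.2377,192.6307) → (39.3007,163.8124) → (51.2377,134.9941) → (80.0560,123.0571) → (108.8743,134.9941) → (120.8113,163.8124). Closed: final G1 returns to the first vertex.

**Shape 5** — `<rect>` rectangle, stroke `#ff00ff` → engrave (S205, F4010). Machine vertices: (67.0165,176.6424) → (125.9572,176.6424) → (125.9572,149.0477) → (67.0165,149.0477) → (67.0165,176.6424). Closed: final G1 returns to the first vertex.

G21
G90
G00 X65.8387 Y203.6944
M3 S205
G1 X91.9622 Y203.6944 F4010
G1 X91.9622 Y167.0638 F4010
G1 X65.8387 Y167.0638 F4010
G1 X65.8387 Y203.6944 F4010
M5
G00 X14.6505 Y112.0326
M3 S205
G1 X29.1259 Y112.0326 F4010
G1 X29.1259 Y33.3722 F4010
G1 X14.6505 Y33.3722 F4010
G1 X14.6505 Y112.0326 F4010
M5
G00 X100.4651 Y123.3976
M3 S205
G1 X94.3235 Y134.0816 F4010
G1 X89.4761 Y160.6191 F4010
G1 X81.7422 Y188.5805 F4010
G1 X66.9410 Y203.5359 F4010
M5
G00 X120.8113 Y163.8124
M3 S205
G1 X108.8743 Y192.6307 F4010
G1 X80.0560 Y204.5677 F4010
G1 X51.2377 Y192.6307 F4010
G1 X39.3007 Y163.8124 F4010
G1 X51.2377 Y134.9941 F4010
G1 X80.0560 Y123.0571 F4010
G1 X108.8743 Y134.9941 F4010
G1 X120.8113 Y163.8124 F4010
M5
G00 X67.0165 Y176.6424
M3 S205
G1 X125.9572 Y176.6424 F4010
G1 X125.9572 Y149.0477 F4010
G1 X67.0165 Y149.0477 F4010
G1 X67.0165 Y176.6424 F4010
M5
G00 X0.0000 Y0.0000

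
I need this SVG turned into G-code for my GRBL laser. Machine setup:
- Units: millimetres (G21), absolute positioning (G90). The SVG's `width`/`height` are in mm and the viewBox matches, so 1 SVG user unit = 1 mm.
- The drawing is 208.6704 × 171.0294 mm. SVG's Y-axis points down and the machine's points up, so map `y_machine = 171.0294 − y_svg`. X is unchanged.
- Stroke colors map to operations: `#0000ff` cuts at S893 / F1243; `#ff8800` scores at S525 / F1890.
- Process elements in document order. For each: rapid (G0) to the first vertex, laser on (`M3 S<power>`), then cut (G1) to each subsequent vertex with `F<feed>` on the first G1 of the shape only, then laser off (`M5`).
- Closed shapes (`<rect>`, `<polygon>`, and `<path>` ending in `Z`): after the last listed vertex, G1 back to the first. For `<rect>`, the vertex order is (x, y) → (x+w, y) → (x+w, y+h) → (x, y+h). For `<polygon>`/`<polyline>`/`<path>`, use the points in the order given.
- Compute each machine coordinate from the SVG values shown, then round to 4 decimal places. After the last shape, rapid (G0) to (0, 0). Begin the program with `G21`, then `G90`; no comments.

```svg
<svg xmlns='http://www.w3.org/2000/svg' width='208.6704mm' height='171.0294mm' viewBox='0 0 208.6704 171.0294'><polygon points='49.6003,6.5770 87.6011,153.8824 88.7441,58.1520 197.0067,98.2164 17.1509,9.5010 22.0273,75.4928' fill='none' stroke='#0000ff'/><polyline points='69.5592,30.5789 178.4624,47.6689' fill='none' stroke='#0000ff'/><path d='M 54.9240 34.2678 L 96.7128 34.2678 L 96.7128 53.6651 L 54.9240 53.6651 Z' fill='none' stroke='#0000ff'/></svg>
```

G21
G90
G0 X49.6003 Y164.4524
M3 S893
G1 X87.6011 Y17.1470 F1243
G1 X88.7441 Y112.8774
G1 X197.0067 Y72.8130
G1 X17.1509 Y161.5284
G1 X22.0273 Y95.5366
G1 X49.6003 Y164.4524
M5
G0 X69.5592 Y140.4505
M3 S893
G1 X178.4624 Y123.3605 F1243
M5
G0 X54.9240 Y136.7616
M3 S893
G1 X96.7128 Y136.7616 F1243
G1 X96.7128 Y117.3643
G1 X54.9240 Y117.3643
G1 X54.9240 Y136.7616
M5
G0 X0.0000 Y0.0000

Since the viewBox matches the mm dimensions, user units are millimetres directly. The only transform is the Y-flip y_m = 171.0294 − y_svg.

Shape 1 is a closed polygon drawn with `<polygon>`. Its stroke #0000ff means cut at S893, F1243. After flipping Y the toolpath is (49.6003,164.4524) → (87.6011,17.1470) → (88.7441,112.8774) → (197.0067,72.8130) → (17.1509,161.5284) → (22.0273,95.5366) → (49.6003,164.4524), returning to the start.

Shape 2 is a line segment drawn with `<polyline>`. Its stroke #0000ff means cut at S893, F1243. After flipping Y the toolpath is (69.5592,140.4505) → (178.4624,123.3605).

Shape 3 is a rectangle drawn with `<path>`. Its stroke #0000ff means cut at S893, F1243. After flipping Y the toolpath is (54.9240,136.7616) → (96.7128,136.7616) → (96.7128,117.3643) → (54.9240,117.3643) → (54.9240,136.7616), returning to the start.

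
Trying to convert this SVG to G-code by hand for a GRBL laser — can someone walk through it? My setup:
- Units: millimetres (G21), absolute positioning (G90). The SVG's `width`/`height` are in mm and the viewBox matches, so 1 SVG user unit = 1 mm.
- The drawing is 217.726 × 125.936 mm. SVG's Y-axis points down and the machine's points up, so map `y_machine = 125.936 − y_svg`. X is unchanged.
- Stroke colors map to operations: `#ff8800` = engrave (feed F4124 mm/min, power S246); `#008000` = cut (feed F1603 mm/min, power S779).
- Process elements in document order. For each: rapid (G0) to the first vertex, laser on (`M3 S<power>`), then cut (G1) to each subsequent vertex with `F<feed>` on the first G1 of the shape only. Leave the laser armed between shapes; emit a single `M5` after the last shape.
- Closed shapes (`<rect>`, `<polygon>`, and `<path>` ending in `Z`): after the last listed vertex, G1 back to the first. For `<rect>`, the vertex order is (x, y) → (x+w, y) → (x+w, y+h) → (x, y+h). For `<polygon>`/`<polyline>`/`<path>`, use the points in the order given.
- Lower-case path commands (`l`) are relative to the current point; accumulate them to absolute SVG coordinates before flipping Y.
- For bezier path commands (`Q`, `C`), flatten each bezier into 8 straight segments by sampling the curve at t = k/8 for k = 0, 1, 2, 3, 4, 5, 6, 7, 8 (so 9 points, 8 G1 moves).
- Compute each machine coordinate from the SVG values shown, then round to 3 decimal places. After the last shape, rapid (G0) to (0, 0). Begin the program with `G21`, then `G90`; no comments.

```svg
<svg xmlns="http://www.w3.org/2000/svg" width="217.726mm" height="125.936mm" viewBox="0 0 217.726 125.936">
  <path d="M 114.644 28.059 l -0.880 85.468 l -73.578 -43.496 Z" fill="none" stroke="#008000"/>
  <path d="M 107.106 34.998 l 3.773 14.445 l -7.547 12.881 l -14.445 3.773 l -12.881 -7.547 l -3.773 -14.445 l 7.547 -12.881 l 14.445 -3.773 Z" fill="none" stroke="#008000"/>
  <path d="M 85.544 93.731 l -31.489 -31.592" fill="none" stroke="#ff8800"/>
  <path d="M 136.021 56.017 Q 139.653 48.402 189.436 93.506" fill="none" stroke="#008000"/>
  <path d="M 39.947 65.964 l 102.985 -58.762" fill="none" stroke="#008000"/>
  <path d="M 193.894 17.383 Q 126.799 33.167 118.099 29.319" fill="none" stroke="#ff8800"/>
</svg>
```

Since the viewBox matches the mm dimensions, user units are millimetres directly. The only transform is the Y-flip y_m = 125.936 − y_svg.

Shape 1 is a regular polygon drawn with `<path>`. Its stroke #008000 means cut at S779, F1603. After flipping Y the toolpath is (114.644,97.877) → (113.764,12.409) → (40.186,55.905) → (114.644,97.877), returning to the start.

Shape 2 is a regular polygon drawn with `<path>`. Its stroke #008000 means cut at S779, F1603. After flipping Y the toolpath is (107.106,90.938) → (110.879,76.493) → (103.332,63.612) → (88.887,59.839) → (76.006,67.386) → (72.233,81.831) → (79.780,94.712) → (94.225,98.485) → (107.106,90.938), returning to the start.

Shape 3 is a line segment drawn with `<path>`. Its stroke #ff8800 means engrave at S246, F4124. After flipping Y the toolpath is (85.544,32.205) → (54.055,63.797).

Shape 4 is a quadratic bezier drawn with `<path>`. Its stroke #008000 means cut at S779, F1603. After flipping Y the toolpath is (136.021,69.919) → (137.650,70.999) → (140.721,70.432) → (145.235,68.217) → (151.191,64.354) → (158.589,58.844) → (167.429,51.687) → (177.711,42.882) → (189.436,32.430).

Shape 5 is a line segment drawn with `<path>`. Its stroke #008000 means cut at S779, F1603. After flipping Y the toolpath is (39.947,59.972) → (142.932,118.734).

Shape 6 is a quadratic bezier drawn with `<path>`. Its stroke #ff8800 means engrave at S246, F4124. After flipping Y the toolpath is (193.894,108.553) → (178.033,104.914) → (163.996,101.888) → (151.785,99.476) → (141.398,97.677) → (132.836,96.492) → (126.099,95.920) → (121.186,95.962) → (118.099,96.617).

G21
G90
G0 X114.644 Y97.877
M3 S779
G1 X113.764 Y12.409 F1603
G1 X40.186 Y55.905
G1 X114.644 Y97.877
G0 X107.106 Y90.938
M3 S779
G1 X110.879 Y76.493 F1603
G1 X103.332 Y63.612
G1 X88.887 Y59.839
G1 X76.006 Y67.386
G1 X72.233 Y81.831
G1 X79.780 Y94.712
G1 X94.225 Y98.485
G1 X107.106 Y90.938
G0 X85.544 Y32.205
M3 S246
G1 X54.055 Y63.797 F4124
G0 X136.021 Y69.919
M3 S779
G1 X137.650 Y70.999 F1603
G1 X140.721 Y70.432
G1 X145.235 Y68.217
G1 X151.191 Y64.354
G1 X158.589 Y58.844
G1 X167.429 Y51.687
G1 X177.711 Y42.882
G1 X189.436 Y32.430
G0 X39.947 Y59.972
M3 S779
G1 X142.932 Y118.734 F1603
G0 X193.894 Y108.553
M3 S246
G1 X178.033 Y104.914 F4124
G1 X163.996 Y101.888
G1 X151.785 Y99.476
G1 X141.398 Y97.677
G1 X132.836 Y96.492
G1 X126.099 Y95.920
G1 X121.186 Y95.962
G1 X118.099 Y96.617
M5
G0 X0.000 Y0.000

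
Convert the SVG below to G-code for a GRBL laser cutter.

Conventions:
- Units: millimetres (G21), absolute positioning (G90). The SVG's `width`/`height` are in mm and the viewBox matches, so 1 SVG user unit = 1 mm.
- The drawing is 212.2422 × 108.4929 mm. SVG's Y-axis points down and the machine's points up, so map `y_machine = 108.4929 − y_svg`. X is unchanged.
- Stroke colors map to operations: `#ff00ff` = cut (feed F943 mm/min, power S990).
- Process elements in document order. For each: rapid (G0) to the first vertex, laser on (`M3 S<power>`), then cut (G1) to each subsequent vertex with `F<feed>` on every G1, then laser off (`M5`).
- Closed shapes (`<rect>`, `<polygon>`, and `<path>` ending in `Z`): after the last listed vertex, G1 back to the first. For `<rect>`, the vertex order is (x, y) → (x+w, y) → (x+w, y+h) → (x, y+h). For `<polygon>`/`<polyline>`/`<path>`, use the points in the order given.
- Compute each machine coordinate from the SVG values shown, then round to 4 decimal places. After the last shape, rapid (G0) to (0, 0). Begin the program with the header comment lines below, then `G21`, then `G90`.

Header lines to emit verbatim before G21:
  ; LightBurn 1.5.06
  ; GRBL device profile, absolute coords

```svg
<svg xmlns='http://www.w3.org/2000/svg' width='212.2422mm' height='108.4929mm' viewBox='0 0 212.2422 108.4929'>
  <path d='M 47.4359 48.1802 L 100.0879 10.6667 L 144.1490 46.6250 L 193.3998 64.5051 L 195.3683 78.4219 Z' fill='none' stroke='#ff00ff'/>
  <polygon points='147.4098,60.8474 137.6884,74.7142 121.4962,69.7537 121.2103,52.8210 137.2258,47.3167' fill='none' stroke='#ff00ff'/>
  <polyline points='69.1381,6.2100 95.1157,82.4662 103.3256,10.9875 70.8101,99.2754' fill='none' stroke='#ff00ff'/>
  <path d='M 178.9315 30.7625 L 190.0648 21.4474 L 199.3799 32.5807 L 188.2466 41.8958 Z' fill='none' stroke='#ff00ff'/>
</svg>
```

Since the viewBox matches the mm dimensions, user units are millimetres directly. The only transform is the Y-flip y_m = 108.4929 − y_svg.

Shape 1 is a closed polygon drawn with `<path>`. Its stroke #ff00ff means cut at S990, F943. After flipping Y the toolpath is (47.4359,60.3127) → (100.0879,97.8262) → (144.1490,61.8679) → (193.3998,43.9878) → (195.3683,30.0710) → (47.4359,60.3127), returning to the start.

Shape 2 is a regular polygon drawn with `<polygon>`. Its stroke #ff00ff means cut at S990, F943. After flipping Y the toolpath is (147.4098,47.6455) → (137.6884,33.7787) → (121.4962,38.7392) → (121.2103,55.6719) → (137.2258,61.1762) → (147.4098,47.6455), returning to the start.

Shape 3 is a open polyline drawn with `<polyline>`. Its stroke #ff00ff means cut at S990, F943. After flipping Y the toolpath is (69.1381,102.2829) → (95.1157,26.0267) → (103.3256,97.5054) → (70.8101,9.2175).

Shape 4 is a regular polygon drawn with `<path>`. Its stroke #ff00ff means cut at S990, F943. After flipping Y the toolpath is (178.9315,77.7304) → (190.0648,87.0455) → (199.3799,75.9122) → (188.2466,66.5971) → (178.9315,77.7304), returning to the start.

; LightBurn 1.5.06
; GRBL device profile, absolute coords
G21
G90
G0 X47.4359 Y60.3127
M3 S990
G1 X100.0879 Y97.8262 F943
G1 X144.1490 Y61.8679 F943
G1 X193.3998 Y43.9878 F943
G1 X195.3683 Y30.0710 F943
G1 X47.4359 Y60.3127 F943
M5
G0 X147.4098 Y47.6455
M3 S990
G1 X137.6884 Y33.7787 F943
G1 X121.4962 Y38.7392 F943
G1 X121.2103 Y55.6719 F943
G1 X137.2258 Y61.1762 F943
G1 X147.4098 Y47.6455 F943
M5
G0 X69.1381 Y102.2829
M3 S990
G1 X95.1157 Y26.0267 F943
G1 X103.3256 Y97.5054 F943
G1 X70.8101 Y9.2175 F943
M5
G0 X178.9315 Y77.7304
M3 S990
G1 X190.0648 Y87.0455 F943
G1 X199.3799 Y75.9122 F943
G1 X188.2466 Y66.5971 F943
G1 X178.9315 Y77.7304 F943
M5
G0 X0.0000 Y0.0000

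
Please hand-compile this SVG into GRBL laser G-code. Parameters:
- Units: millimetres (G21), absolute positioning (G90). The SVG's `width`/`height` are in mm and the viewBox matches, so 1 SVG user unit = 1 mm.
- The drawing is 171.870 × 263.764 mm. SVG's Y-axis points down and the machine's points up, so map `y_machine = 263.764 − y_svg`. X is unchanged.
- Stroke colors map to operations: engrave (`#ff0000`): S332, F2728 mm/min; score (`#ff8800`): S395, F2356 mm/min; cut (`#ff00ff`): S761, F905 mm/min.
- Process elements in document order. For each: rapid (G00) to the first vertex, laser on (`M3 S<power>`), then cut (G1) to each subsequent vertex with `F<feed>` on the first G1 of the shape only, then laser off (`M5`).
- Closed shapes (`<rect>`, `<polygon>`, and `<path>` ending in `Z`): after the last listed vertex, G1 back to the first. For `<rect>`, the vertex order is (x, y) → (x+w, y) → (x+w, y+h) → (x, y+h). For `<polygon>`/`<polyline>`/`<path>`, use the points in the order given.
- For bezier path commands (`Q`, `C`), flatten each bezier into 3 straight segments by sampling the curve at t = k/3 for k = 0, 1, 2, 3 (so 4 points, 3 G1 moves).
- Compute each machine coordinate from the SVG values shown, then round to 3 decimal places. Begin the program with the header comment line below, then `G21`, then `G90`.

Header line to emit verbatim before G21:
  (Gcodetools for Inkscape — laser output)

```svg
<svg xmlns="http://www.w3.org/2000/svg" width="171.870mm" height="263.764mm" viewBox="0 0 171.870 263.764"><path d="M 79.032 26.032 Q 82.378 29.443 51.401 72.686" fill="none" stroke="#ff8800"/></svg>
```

1 u = 1 mm; y_m = 263.764 − y.

[1] `<path>` quadratic bezier, #ff8800→score S395 F2356: (79.032,237.732) → (77.449,231.032) → (68.239,215.481) → (51.401,191.078)

(Gcodetools for Inkscape — laser output)
G21
G90
G00 X79.032 Y237.732
M3 S395
G1 X77.449 Y231.032 F2356
G1 X68.239 Y215.481
G1 X51.401 Y191.078
M5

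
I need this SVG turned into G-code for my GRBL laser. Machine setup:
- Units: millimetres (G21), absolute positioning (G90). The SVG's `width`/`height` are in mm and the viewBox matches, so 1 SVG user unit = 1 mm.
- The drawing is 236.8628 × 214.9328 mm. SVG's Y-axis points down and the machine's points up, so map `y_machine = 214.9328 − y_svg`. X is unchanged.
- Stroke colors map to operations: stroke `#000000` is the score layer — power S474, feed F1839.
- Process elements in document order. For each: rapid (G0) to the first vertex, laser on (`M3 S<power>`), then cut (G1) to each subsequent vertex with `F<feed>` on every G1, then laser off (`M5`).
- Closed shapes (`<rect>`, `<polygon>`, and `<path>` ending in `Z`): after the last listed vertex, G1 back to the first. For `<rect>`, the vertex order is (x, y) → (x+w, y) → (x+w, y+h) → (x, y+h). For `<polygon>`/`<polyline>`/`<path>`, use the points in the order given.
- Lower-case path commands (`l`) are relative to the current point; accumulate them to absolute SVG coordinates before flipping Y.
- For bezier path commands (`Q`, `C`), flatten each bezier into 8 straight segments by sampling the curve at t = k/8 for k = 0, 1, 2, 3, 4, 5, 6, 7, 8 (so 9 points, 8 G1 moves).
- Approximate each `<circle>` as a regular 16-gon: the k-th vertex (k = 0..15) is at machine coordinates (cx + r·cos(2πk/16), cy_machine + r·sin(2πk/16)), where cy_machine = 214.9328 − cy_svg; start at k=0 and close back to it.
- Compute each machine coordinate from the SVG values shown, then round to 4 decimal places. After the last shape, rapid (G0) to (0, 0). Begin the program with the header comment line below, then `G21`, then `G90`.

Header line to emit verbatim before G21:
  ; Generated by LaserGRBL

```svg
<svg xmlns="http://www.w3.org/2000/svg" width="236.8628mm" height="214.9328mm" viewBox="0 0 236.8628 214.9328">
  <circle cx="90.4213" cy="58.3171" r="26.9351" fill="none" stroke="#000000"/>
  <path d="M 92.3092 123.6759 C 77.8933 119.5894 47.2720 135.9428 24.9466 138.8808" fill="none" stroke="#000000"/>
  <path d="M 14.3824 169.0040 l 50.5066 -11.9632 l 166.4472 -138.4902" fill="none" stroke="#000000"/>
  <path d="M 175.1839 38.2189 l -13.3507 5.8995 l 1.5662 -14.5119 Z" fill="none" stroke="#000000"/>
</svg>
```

1 u = 1 mm; y_m = 214.9328 − y.

[1] `<circle>` circle, #000000→score S474 F1839: (117.3564,156.6157) → (115.3061,166.9233) → (109.4673,175.6617) → (100.7289,181.5005) → (90.4213,183.5508) → (80.1137,181.5005) → (71.3753,175.6617) → (65.5365,166.9233) → (63.4862,156.6157) → (65.5365,146.3081) → (71.3753,137.5697) → (80.1137,131.7309) → (90.4213,129.6806) → (100.7289,131.7309) → (109.4673,137.5697) → (115.3061,146.3081) → (117.3564,156.6157) (closed)

[2] `<path>` cubic bezier, #000000→score S474 F1839: (92.3092,91.2569) → (86.1915,91.8973) → (78.8416,91.0183) → (70.5467,89.0165) → (61.5940,86.2886) → (52.2704,83.2315) → (42.8633,80.2419) → (33.6596,77.7165) → (24.9466,76.0520)

[3] `<path>` open polyline, #000000→score S474 F1839: (14.3824,45.9288) → (64.8890,57.8920) → (231.3362,196.3822)

[4] `<path>` regular polygon, #000000→score S474 F1839: (175.1839,176.7139) → (161.8332,170.8144) → (163.3994,185.3263) → (175.1839,176.7139) (closed)

; Generated by LaserGRBL
G21
G90
G0 X117.3564 Y156.6157
M3 S474
G1 X115.3061 Y166.9233 F1839
G1 X109.4673 Y175.6617 F1839
G1 X100.7289 Y181.5005 F1839
G1 X90.4213 Y183.5508 F1839
G1 X80.1137 Y181.5005 F1839
G1 X71.3753 Y175.6617 F1839
G1 X65.5365 Y166.9233 F1839
G1 X63.4862 Y156.6157 F1839
G1 X65.5365 Y146.3081 F1839
G1 X71.3753 Y137.5697 F1839
G1 X80.1137 Y131.7309 F1839
G1 X90.4213 Y129.6806 F1839
G1 X100.7289 Y131.7309 F1839
G1 X109.4673 Y137.5697 F1839
G1 X115.3061 Y146.3081 F1839
G1 X117.3564 Y156.6157 F1839
M5
G0 X92.3092 Y91.2569
M3 S474
G1 X86.1915 Y91.8973 F1839
G1 X78.8416 Y91.0183 F1839
G1 X70.5467 Y89.0165 F1839
G1 X61.5940 Y86.2886 F1839
G1 X52.2704 Y83.2315 F1839
G1 X42.8633 Y80.2419 F1839
G1 X33.6596 Y77.7165 F1839
G1 X24.9466 Y76.0520 F1839
M5
G0 X14.3824 Y45.9288
M3 S474
G1 X64.8890 Y57.8920 F1839
G1 X231.3362 Y196.3822 F1839
M5
G0 X175.1839 Y176.7139
M3 S474
G1 X161.8332 Y170.8144 F1839
G1 X163.3994 Y185.3263 F1839
G1 X175.1839 Y176.7139 F1839
M5
G0 X0.0000 Y0.0000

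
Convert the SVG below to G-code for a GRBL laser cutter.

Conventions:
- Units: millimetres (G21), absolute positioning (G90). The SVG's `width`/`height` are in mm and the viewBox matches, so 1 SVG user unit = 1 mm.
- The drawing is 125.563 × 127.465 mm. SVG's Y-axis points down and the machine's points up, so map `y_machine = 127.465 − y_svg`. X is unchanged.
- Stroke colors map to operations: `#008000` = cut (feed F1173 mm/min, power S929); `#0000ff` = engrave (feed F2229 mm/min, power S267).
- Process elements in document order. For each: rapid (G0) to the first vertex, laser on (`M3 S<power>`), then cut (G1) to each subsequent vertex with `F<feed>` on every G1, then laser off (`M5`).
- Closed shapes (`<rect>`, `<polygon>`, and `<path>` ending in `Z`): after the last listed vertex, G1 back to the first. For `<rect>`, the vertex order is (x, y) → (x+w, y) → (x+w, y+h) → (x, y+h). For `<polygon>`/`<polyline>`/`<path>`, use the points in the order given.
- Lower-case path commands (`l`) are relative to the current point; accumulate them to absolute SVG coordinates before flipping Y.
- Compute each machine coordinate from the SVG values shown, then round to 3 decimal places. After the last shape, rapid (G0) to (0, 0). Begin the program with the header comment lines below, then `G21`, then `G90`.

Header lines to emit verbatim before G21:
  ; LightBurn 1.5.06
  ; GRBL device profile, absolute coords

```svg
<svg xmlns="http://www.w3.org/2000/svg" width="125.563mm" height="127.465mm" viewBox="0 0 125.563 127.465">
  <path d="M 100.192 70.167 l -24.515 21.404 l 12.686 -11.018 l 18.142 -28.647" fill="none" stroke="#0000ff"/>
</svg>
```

viewBox `0 0 125.563 127.465` with mm width/height → 1 unit = 1 mm. Flip: y_m = 127.465 − y_svg.

**Shape 1** — `<path>` open polyline, stroke `#0000ff` → engrave (S267, F2229). Machine vertices: (100.192,57.298) → (75.677,35.894) → (88.363,46.912) → (106.505,75.559). Open path.

; LightBurn 1.5.06
; GRBL device profile, absolute coords
G21
G90
G0 X100.192 Y57.298
M3 S267
G1 X75.677 Y35.894 F2229
G1 X88.363 Y46.912 F2229
G1 X106.505 Y75.559 F2229
M5
G0 X0.000 Y0.000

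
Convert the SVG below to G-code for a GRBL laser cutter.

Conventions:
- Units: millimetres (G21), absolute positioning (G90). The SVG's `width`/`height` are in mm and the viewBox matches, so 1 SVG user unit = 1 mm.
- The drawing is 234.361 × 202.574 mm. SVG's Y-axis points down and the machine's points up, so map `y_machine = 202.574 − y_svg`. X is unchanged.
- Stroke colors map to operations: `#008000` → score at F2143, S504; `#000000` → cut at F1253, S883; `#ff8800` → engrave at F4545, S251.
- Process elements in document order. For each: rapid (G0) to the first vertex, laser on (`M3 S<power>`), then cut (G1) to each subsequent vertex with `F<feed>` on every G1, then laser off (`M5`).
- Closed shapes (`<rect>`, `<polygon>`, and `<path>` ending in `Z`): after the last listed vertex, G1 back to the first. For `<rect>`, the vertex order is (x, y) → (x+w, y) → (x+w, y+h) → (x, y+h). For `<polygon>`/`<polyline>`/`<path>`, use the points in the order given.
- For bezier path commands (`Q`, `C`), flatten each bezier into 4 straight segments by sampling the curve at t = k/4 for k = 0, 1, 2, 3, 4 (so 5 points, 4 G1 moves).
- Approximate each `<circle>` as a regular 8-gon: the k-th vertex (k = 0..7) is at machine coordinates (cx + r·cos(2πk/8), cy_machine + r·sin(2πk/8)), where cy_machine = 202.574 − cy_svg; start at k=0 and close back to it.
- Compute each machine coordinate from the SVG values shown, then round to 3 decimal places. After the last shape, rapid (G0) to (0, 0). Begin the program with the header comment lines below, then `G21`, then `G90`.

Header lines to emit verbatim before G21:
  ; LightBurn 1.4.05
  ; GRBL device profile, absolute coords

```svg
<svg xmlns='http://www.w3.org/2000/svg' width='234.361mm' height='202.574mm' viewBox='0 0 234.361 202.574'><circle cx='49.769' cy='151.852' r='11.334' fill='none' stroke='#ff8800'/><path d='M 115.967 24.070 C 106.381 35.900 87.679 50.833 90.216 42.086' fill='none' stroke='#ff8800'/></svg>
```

; LightBurn 1.4.05
; GRBL device profile, absolute coords
G21
G90
G0 X61.103 Y50.722
M3 S251
G1 X57.783 Y58.736 F4545
G1 X49.769 Y62.056 F4545
G1 X41.755 Y58.736 F4545
G1 X38.435 Y50.722 F4545
G1 X41.755 Y42.708 F4545
G1 X49.769 Y39.388 F4545
G1 X57.783 Y42.708 F4545
G1 X61.103 Y50.722 F4545
M5
G0 X115.967 Y178.504
M3 S251
G1 X107.543 Y169.468 F4545
G1 X98.545 Y161.780 F4545
G1 X91.821 Y157.949 F4545
G1 X90.216 Y160.488 F4545
M5
G0 X0.000 Y0.000

viewBox `0 0 234.361 202.574` with mm width/height → 1 unit = 1 mm. Flip: y_m = 202.574 − y_svg.

**Shape 1** — `<circle>` circle, stroke `#ff8800` → engrave (S251, F4545). Machine vertices: (61.103,50.722) → (57.783,58.736) → (49.769,62.056) → (41.755,58.736) → (38.435,50.722) → (41.755,42.708) → (49.769,39.388) → (57.783,42.708) → (61.103,50.722). Closed: final G1 returns to the first vertex.

**Shape 2** — `<path>` cubic bezier, stroke `#ff8800` → engrave (S251, F4545). Control points (SVG): P0=(115.967,24.070), P1=(106.381,35.900), P2=(87.679,50.833), P3=(90.216,42.086); sampled at t=k/4. Machine vertices: (115.967,178.504) → (107.543,169.468) → (98.545,161.780) → (91.821,157.949) → (90.216,160.488). Open path.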